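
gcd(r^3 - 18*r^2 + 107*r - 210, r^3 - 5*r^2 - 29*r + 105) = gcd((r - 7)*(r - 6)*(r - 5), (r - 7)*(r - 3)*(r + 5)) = r - 7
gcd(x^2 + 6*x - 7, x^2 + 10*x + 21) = x + 7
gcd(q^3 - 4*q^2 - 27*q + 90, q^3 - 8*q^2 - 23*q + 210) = q^2 - q - 30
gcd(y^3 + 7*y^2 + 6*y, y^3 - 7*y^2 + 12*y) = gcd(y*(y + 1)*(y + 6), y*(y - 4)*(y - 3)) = y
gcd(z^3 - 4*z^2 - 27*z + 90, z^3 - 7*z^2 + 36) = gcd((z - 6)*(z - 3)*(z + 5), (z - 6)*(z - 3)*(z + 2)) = z^2 - 9*z + 18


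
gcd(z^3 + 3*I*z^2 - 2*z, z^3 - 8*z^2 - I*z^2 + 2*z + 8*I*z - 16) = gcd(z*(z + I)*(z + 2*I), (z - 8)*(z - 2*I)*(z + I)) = z + I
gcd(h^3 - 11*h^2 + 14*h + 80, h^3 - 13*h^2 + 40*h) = h^2 - 13*h + 40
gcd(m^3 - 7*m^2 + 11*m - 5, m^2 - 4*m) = 1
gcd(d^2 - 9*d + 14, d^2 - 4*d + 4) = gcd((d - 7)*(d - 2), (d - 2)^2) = d - 2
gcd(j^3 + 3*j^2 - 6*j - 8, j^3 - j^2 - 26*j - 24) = j^2 + 5*j + 4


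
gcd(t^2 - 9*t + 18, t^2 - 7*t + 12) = t - 3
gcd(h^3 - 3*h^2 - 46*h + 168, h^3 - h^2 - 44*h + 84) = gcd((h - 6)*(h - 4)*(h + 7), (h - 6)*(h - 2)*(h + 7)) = h^2 + h - 42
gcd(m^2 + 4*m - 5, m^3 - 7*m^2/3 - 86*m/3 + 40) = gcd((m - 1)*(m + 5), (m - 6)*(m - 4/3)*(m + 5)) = m + 5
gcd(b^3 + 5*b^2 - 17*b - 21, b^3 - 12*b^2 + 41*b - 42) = b - 3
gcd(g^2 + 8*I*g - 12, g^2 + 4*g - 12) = 1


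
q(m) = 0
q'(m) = 0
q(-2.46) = 0.00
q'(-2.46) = 0.00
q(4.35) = 0.00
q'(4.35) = 0.00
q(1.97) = 0.00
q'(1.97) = 0.00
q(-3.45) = 0.00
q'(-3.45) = 0.00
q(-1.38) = 0.00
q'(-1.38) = 0.00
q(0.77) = 0.00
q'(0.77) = 0.00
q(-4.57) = 0.00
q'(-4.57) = 0.00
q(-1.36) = 0.00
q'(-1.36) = 0.00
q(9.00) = 0.00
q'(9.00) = 0.00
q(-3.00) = 0.00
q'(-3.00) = 0.00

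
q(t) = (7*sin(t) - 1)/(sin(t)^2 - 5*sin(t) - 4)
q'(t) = (-2*sin(t)*cos(t) + 5*cos(t))*(7*sin(t) - 1)/(sin(t)^2 - 5*sin(t) - 4)^2 + 7*cos(t)/(sin(t)^2 - 5*sin(t) - 4) = (-7*sin(t)^2 + 2*sin(t) - 33)*cos(t)/(sin(t)^2 - 5*sin(t) - 4)^2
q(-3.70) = -0.43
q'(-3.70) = 0.71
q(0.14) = 0.00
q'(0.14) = -1.49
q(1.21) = -0.71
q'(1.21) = -0.22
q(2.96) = -0.05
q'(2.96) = 1.36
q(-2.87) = 1.11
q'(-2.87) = 4.90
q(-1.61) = -4.01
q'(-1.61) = 0.41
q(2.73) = -0.31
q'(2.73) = 0.90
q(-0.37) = 1.71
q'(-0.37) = -7.60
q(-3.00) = 0.61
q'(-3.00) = 3.09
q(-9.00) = 2.20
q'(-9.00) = 10.19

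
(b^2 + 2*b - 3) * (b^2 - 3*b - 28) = b^4 - b^3 - 37*b^2 - 47*b + 84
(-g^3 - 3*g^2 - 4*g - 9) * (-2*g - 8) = 2*g^4 + 14*g^3 + 32*g^2 + 50*g + 72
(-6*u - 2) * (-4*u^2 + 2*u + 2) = 24*u^3 - 4*u^2 - 16*u - 4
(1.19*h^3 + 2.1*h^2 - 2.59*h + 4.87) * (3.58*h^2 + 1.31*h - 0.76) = 4.2602*h^5 + 9.0769*h^4 - 7.4256*h^3 + 12.4457*h^2 + 8.3481*h - 3.7012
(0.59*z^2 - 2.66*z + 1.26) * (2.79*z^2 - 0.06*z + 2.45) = 1.6461*z^4 - 7.4568*z^3 + 5.1205*z^2 - 6.5926*z + 3.087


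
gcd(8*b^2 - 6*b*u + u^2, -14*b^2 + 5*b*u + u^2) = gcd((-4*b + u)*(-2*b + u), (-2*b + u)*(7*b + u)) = -2*b + u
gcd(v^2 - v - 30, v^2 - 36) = v - 6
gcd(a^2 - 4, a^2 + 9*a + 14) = a + 2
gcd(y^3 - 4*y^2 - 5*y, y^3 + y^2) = y^2 + y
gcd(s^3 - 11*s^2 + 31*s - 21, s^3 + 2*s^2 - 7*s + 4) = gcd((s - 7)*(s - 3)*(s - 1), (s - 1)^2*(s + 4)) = s - 1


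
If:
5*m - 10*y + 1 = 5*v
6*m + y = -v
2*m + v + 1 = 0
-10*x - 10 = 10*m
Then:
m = 4/55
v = -63/55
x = -59/55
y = 39/55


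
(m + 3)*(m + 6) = m^2 + 9*m + 18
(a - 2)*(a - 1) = a^2 - 3*a + 2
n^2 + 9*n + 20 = (n + 4)*(n + 5)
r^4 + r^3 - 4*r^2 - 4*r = r*(r - 2)*(r + 1)*(r + 2)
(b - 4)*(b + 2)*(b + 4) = b^3 + 2*b^2 - 16*b - 32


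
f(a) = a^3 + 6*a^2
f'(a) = 3*a^2 + 12*a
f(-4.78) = 27.88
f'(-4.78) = 11.19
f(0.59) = 2.29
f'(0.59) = 8.12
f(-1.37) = 8.69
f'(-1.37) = -10.81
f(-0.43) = 1.03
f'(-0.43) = -4.61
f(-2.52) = 22.10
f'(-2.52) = -11.19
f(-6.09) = -3.34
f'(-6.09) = 38.18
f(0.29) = 0.53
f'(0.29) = 3.73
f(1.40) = 14.50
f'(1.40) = 22.68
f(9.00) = 1215.00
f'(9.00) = 351.00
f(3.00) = 81.00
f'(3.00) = 63.00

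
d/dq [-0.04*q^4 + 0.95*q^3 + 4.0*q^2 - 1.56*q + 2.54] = -0.16*q^3 + 2.85*q^2 + 8.0*q - 1.56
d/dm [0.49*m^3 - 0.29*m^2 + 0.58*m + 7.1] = 1.47*m^2 - 0.58*m + 0.58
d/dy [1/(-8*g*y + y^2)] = 2*(4*g - y)/(y^2*(8*g - y)^2)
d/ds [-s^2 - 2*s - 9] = -2*s - 2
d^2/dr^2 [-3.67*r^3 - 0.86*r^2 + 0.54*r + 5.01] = -22.02*r - 1.72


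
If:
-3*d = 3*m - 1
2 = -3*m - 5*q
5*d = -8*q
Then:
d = 24/49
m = -23/147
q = -15/49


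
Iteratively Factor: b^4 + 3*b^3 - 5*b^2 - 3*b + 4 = (b - 1)*(b^3 + 4*b^2 - b - 4) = (b - 1)*(b + 4)*(b^2 - 1) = (b - 1)*(b + 1)*(b + 4)*(b - 1)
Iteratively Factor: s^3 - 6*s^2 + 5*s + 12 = (s - 4)*(s^2 - 2*s - 3) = (s - 4)*(s + 1)*(s - 3)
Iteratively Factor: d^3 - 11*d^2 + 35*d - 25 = (d - 5)*(d^2 - 6*d + 5) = (d - 5)^2*(d - 1)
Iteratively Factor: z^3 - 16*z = (z - 4)*(z^2 + 4*z) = z*(z - 4)*(z + 4)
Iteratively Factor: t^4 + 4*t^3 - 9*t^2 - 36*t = (t + 4)*(t^3 - 9*t) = (t - 3)*(t + 4)*(t^2 + 3*t) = (t - 3)*(t + 3)*(t + 4)*(t)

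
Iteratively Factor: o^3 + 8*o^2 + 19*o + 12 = (o + 1)*(o^2 + 7*o + 12) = (o + 1)*(o + 3)*(o + 4)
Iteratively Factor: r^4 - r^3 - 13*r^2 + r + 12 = (r - 1)*(r^3 - 13*r - 12) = (r - 1)*(r + 3)*(r^2 - 3*r - 4) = (r - 4)*(r - 1)*(r + 3)*(r + 1)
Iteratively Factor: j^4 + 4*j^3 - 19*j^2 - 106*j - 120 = (j + 2)*(j^3 + 2*j^2 - 23*j - 60) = (j - 5)*(j + 2)*(j^2 + 7*j + 12) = (j - 5)*(j + 2)*(j + 4)*(j + 3)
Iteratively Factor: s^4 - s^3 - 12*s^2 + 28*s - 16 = (s - 2)*(s^3 + s^2 - 10*s + 8) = (s - 2)^2*(s^2 + 3*s - 4) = (s - 2)^2*(s + 4)*(s - 1)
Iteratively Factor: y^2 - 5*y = (y)*(y - 5)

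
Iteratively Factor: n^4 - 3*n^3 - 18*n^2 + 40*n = (n - 5)*(n^3 + 2*n^2 - 8*n) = (n - 5)*(n - 2)*(n^2 + 4*n) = n*(n - 5)*(n - 2)*(n + 4)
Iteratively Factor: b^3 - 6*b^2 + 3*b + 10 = (b + 1)*(b^2 - 7*b + 10) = (b - 5)*(b + 1)*(b - 2)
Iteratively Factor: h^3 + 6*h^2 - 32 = (h - 2)*(h^2 + 8*h + 16) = (h - 2)*(h + 4)*(h + 4)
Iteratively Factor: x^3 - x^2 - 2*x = (x)*(x^2 - x - 2) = x*(x - 2)*(x + 1)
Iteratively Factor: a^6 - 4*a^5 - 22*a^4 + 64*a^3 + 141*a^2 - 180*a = (a)*(a^5 - 4*a^4 - 22*a^3 + 64*a^2 + 141*a - 180) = a*(a + 3)*(a^4 - 7*a^3 - a^2 + 67*a - 60) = a*(a - 5)*(a + 3)*(a^3 - 2*a^2 - 11*a + 12) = a*(a - 5)*(a - 4)*(a + 3)*(a^2 + 2*a - 3) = a*(a - 5)*(a - 4)*(a - 1)*(a + 3)*(a + 3)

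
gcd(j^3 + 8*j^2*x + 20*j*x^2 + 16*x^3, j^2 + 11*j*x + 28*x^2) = j + 4*x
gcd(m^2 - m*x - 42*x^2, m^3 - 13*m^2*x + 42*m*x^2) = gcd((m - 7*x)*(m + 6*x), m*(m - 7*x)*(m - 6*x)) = -m + 7*x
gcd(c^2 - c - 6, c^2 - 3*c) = c - 3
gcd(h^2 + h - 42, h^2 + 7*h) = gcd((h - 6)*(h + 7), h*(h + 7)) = h + 7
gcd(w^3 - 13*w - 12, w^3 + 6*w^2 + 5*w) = w + 1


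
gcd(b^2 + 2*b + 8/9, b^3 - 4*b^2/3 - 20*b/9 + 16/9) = b + 4/3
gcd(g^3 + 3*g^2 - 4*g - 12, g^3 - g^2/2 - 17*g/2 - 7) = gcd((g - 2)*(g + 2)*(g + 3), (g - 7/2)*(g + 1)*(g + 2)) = g + 2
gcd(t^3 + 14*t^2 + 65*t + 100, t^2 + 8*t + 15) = t + 5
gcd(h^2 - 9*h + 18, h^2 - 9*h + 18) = h^2 - 9*h + 18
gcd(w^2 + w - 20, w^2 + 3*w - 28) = w - 4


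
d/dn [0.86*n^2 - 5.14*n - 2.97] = 1.72*n - 5.14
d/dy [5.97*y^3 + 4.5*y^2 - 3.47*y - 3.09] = 17.91*y^2 + 9.0*y - 3.47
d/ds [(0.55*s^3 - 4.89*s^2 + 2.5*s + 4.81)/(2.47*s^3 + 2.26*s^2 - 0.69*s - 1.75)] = (13.3213*s^4 - 13.109*s^3 - 40.8055*s^2 - 4.6262*s - 1.0561)/(6.1009*s^6 + 11.1644*s^5 + 1.699*s^4 - 11.7638*s^3 - 7.4339*s^2 + 2.415*s + 3.0625)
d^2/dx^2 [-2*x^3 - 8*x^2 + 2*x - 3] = -12*x - 16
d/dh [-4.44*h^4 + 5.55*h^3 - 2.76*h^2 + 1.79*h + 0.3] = -17.76*h^3 + 16.65*h^2 - 5.52*h + 1.79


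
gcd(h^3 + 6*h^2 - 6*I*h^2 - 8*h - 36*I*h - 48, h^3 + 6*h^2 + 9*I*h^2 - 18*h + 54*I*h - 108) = h + 6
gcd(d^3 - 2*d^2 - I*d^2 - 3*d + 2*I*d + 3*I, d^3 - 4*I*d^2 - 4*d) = 1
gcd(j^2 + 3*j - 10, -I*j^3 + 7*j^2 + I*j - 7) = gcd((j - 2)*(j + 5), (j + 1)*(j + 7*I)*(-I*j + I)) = 1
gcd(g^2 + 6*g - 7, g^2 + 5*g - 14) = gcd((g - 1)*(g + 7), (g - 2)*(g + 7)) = g + 7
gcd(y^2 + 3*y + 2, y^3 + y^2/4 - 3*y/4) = y + 1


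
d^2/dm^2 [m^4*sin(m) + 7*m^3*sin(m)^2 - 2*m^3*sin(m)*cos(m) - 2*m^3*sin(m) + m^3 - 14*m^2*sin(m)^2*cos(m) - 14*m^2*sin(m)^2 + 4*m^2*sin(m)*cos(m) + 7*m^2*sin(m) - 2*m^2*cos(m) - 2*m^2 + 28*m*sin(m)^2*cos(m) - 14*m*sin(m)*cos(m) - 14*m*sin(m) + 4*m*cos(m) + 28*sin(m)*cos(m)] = -m^4*sin(m) + 2*m^3*sin(m) + 4*m^3*sin(2*m) + 8*m^3*cos(m) + 14*m^3*cos(2*m) + 5*m^2*sin(m) + 34*m^2*sin(2*m) - 13*m^2*cos(m)/2 - 40*m^2*cos(2*m) - 63*m^2*cos(3*m)/2 + 24*m*sin(m) - 34*m*sin(2*m) - 42*m*sin(3*m) + 17*m*cos(m) - 5*m*cos(2*m) + 63*m*cos(3*m) + 27*m - 8*sin(m) - 52*sin(2*m) + 42*sin(3*m) - 39*cos(m) - 14*cos(2*m) + 7*cos(3*m) - 18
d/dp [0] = 0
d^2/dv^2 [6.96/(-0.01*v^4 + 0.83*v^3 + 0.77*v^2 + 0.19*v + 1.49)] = ((0.8352*v^2 - 34.6608*v - 10.7184)*(-0.01*v^4 + 0.83*v^3 + 0.77*v^2 + 0.19*v + 1.49) + 6.96*(-0.08*v^3 + 4.98*v^2 + 3.08*v + 0.38)*(-0.04*v^3 + 2.49*v^2 + 1.54*v + 0.19))/(-0.01*v^4 + 0.83*v^3 + 0.77*v^2 + 0.19*v + 1.49)^3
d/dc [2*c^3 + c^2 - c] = 6*c^2 + 2*c - 1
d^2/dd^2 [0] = 0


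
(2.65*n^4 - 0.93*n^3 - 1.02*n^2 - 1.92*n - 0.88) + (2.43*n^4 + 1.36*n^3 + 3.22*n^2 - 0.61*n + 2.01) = 5.08*n^4 + 0.43*n^3 + 2.2*n^2 - 2.53*n + 1.13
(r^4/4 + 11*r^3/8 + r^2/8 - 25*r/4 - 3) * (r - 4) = r^5/4 + 3*r^4/8 - 43*r^3/8 - 27*r^2/4 + 22*r + 12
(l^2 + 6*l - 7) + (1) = l^2 + 6*l - 6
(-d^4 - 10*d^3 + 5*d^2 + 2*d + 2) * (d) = -d^5 - 10*d^4 + 5*d^3 + 2*d^2 + 2*d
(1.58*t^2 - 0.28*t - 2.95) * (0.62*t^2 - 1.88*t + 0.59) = 0.9796*t^4 - 3.144*t^3 - 0.3704*t^2 + 5.3808*t - 1.7405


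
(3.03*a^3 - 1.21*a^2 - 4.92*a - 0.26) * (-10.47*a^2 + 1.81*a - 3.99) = -31.7241*a^5 + 18.153*a^4 + 37.2326*a^3 - 1.3551*a^2 + 19.1602*a + 1.0374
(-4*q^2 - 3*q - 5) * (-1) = 4*q^2 + 3*q + 5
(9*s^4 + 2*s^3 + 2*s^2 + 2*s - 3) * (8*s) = 72*s^5 + 16*s^4 + 16*s^3 + 16*s^2 - 24*s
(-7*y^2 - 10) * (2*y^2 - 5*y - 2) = -14*y^4 + 35*y^3 - 6*y^2 + 50*y + 20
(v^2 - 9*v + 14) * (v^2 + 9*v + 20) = v^4 - 47*v^2 - 54*v + 280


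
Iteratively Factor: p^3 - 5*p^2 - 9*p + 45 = (p - 3)*(p^2 - 2*p - 15) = (p - 5)*(p - 3)*(p + 3)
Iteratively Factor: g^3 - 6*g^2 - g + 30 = (g + 2)*(g^2 - 8*g + 15) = (g - 3)*(g + 2)*(g - 5)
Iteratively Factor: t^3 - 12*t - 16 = (t - 4)*(t^2 + 4*t + 4) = (t - 4)*(t + 2)*(t + 2)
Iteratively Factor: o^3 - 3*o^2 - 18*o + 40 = (o - 2)*(o^2 - o - 20) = (o - 5)*(o - 2)*(o + 4)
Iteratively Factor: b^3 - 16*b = (b)*(b^2 - 16) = b*(b + 4)*(b - 4)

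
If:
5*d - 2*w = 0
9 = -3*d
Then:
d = -3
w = -15/2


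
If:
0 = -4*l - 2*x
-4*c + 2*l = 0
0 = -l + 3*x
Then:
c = 0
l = 0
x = 0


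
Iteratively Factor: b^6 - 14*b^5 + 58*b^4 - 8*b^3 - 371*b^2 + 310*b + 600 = (b - 5)*(b^5 - 9*b^4 + 13*b^3 + 57*b^2 - 86*b - 120) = (b - 5)*(b - 3)*(b^4 - 6*b^3 - 5*b^2 + 42*b + 40) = (b - 5)*(b - 3)*(b + 1)*(b^3 - 7*b^2 + 2*b + 40) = (b - 5)*(b - 3)*(b + 1)*(b + 2)*(b^2 - 9*b + 20) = (b - 5)*(b - 4)*(b - 3)*(b + 1)*(b + 2)*(b - 5)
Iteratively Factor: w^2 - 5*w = (w - 5)*(w)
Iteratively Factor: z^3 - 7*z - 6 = (z + 2)*(z^2 - 2*z - 3) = (z - 3)*(z + 2)*(z + 1)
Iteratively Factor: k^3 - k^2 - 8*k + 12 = (k - 2)*(k^2 + k - 6) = (k - 2)*(k + 3)*(k - 2)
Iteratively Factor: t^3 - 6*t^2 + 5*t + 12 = (t + 1)*(t^2 - 7*t + 12) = (t - 4)*(t + 1)*(t - 3)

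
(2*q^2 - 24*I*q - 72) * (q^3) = 2*q^5 - 24*I*q^4 - 72*q^3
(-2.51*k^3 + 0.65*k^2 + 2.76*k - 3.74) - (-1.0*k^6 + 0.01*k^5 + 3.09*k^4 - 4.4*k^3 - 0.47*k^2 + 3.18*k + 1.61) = 1.0*k^6 - 0.01*k^5 - 3.09*k^4 + 1.89*k^3 + 1.12*k^2 - 0.42*k - 5.35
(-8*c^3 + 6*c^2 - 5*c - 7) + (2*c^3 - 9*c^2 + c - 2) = -6*c^3 - 3*c^2 - 4*c - 9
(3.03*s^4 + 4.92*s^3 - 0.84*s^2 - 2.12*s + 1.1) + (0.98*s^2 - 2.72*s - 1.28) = 3.03*s^4 + 4.92*s^3 + 0.14*s^2 - 4.84*s - 0.18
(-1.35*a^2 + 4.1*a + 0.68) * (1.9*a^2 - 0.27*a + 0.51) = -2.565*a^4 + 8.1545*a^3 - 0.5035*a^2 + 1.9074*a + 0.3468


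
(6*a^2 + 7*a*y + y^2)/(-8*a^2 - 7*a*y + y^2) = (6*a + y)/(-8*a + y)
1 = 1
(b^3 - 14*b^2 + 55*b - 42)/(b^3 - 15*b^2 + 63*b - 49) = (b - 6)/(b - 7)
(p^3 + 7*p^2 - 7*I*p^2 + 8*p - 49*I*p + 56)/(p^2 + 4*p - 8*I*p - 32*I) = (p^2 + p*(7 + I) + 7*I)/(p + 4)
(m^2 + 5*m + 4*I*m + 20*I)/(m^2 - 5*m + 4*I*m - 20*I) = (m + 5)/(m - 5)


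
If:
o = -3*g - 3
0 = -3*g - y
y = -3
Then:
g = 1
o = -6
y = -3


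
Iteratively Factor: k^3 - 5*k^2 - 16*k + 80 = (k + 4)*(k^2 - 9*k + 20) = (k - 4)*(k + 4)*(k - 5)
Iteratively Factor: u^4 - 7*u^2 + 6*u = (u - 2)*(u^3 + 2*u^2 - 3*u) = (u - 2)*(u + 3)*(u^2 - u) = (u - 2)*(u - 1)*(u + 3)*(u)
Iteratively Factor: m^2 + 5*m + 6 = (m + 2)*(m + 3)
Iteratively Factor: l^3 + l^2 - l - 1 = (l + 1)*(l^2 - 1) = (l + 1)^2*(l - 1)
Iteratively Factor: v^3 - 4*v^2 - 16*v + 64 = (v - 4)*(v^2 - 16) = (v - 4)^2*(v + 4)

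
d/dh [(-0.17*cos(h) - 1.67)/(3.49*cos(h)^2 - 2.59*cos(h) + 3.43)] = (-0.5933*cos(h)^2 - 11.6566*cos(h) + 4.9084)*sin(h)/(12.1801*cos(h)^4 - 18.0782*cos(h)^3 + 30.6495*cos(h)^2 - 17.7674*cos(h) + 11.7649)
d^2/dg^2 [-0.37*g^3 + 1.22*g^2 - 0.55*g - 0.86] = 2.44 - 2.22*g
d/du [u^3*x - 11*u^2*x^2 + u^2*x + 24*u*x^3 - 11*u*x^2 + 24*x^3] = x*(3*u^2 - 22*u*x + 2*u + 24*x^2 - 11*x)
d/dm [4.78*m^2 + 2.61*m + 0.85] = 9.56*m + 2.61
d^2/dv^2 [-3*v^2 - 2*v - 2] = -6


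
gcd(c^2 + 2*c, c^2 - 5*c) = c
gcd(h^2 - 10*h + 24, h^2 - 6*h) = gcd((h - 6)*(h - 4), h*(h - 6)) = h - 6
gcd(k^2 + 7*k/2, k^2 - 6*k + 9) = 1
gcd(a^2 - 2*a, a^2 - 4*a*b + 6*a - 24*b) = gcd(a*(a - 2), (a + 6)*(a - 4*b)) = 1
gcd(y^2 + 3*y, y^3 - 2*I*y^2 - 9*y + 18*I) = y + 3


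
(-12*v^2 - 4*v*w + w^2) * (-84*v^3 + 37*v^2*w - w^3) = 1008*v^5 - 108*v^4*w - 232*v^3*w^2 + 49*v^2*w^3 + 4*v*w^4 - w^5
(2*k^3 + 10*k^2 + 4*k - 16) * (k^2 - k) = 2*k^5 + 8*k^4 - 6*k^3 - 20*k^2 + 16*k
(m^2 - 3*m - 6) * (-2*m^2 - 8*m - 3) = -2*m^4 - 2*m^3 + 33*m^2 + 57*m + 18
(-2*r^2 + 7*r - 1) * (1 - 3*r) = 6*r^3 - 23*r^2 + 10*r - 1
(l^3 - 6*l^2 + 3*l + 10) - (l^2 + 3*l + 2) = l^3 - 7*l^2 + 8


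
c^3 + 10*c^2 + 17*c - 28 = (c - 1)*(c + 4)*(c + 7)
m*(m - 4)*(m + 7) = m^3 + 3*m^2 - 28*m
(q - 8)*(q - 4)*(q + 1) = q^3 - 11*q^2 + 20*q + 32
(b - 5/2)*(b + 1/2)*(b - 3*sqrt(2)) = b^3 - 3*sqrt(2)*b^2 - 2*b^2 - 5*b/4 + 6*sqrt(2)*b + 15*sqrt(2)/4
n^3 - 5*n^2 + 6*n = n*(n - 3)*(n - 2)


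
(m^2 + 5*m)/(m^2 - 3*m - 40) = m/(m - 8)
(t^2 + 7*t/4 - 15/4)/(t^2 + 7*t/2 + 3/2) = (4*t - 5)/(2*(2*t + 1))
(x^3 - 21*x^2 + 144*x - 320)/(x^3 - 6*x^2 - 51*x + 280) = (x - 8)/(x + 7)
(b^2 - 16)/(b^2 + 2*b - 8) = (b - 4)/(b - 2)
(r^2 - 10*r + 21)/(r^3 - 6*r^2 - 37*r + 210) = (r - 3)/(r^2 + r - 30)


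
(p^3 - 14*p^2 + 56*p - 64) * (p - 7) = p^4 - 21*p^3 + 154*p^2 - 456*p + 448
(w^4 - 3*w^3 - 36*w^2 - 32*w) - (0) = w^4 - 3*w^3 - 36*w^2 - 32*w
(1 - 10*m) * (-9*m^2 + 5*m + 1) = 90*m^3 - 59*m^2 - 5*m + 1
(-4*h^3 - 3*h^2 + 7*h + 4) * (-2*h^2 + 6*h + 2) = 8*h^5 - 18*h^4 - 40*h^3 + 28*h^2 + 38*h + 8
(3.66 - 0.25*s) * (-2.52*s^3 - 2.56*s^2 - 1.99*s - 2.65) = 0.63*s^4 - 8.5832*s^3 - 8.8721*s^2 - 6.6209*s - 9.699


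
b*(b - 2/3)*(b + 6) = b^3 + 16*b^2/3 - 4*b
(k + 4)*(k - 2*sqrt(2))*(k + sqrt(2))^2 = k^4 + 4*k^3 - 6*k^2 - 24*k - 4*sqrt(2)*k - 16*sqrt(2)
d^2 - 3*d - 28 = (d - 7)*(d + 4)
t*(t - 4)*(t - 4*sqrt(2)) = t^3 - 4*sqrt(2)*t^2 - 4*t^2 + 16*sqrt(2)*t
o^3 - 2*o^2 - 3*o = o*(o - 3)*(o + 1)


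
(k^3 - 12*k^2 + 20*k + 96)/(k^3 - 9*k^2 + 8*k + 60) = (k - 8)/(k - 5)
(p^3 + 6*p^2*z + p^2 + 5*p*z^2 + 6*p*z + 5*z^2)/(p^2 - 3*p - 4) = (p^2 + 6*p*z + 5*z^2)/(p - 4)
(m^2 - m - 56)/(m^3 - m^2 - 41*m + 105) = (m - 8)/(m^2 - 8*m + 15)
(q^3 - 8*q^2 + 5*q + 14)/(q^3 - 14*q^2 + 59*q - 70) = (q + 1)/(q - 5)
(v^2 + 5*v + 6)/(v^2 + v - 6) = (v + 2)/(v - 2)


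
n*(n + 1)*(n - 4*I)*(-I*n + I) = -I*n^4 - 4*n^3 + I*n^2 + 4*n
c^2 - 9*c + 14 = (c - 7)*(c - 2)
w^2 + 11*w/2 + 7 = (w + 2)*(w + 7/2)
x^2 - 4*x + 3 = (x - 3)*(x - 1)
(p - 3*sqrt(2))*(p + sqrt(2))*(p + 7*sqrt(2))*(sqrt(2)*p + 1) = sqrt(2)*p^4 + 11*p^3 - 29*sqrt(2)*p^2 - 118*p - 42*sqrt(2)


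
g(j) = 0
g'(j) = 0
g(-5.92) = 0.00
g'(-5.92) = 0.00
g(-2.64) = 0.00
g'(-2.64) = 0.00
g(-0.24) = 0.00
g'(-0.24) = 0.00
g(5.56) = 0.00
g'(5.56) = 0.00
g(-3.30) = 0.00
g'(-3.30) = 0.00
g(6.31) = 0.00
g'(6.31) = 0.00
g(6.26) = 0.00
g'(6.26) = 0.00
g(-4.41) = 0.00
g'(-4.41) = 0.00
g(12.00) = 0.00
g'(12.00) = 0.00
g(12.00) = 0.00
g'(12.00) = 0.00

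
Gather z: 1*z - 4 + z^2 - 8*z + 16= z^2 - 7*z + 12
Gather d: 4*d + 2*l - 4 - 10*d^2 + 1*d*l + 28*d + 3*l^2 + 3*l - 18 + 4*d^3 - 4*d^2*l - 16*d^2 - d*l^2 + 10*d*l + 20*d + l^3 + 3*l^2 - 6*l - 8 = 4*d^3 + d^2*(-4*l - 26) + d*(-l^2 + 11*l + 52) + l^3 + 6*l^2 - l - 30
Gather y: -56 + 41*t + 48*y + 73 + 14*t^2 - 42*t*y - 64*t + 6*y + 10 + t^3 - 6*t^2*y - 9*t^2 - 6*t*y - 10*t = t^3 + 5*t^2 - 33*t + y*(-6*t^2 - 48*t + 54) + 27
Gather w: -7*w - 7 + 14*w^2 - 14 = 14*w^2 - 7*w - 21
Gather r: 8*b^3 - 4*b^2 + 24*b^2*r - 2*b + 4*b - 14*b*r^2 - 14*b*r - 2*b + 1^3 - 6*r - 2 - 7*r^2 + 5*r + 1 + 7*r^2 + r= 8*b^3 - 4*b^2 - 14*b*r^2 + r*(24*b^2 - 14*b)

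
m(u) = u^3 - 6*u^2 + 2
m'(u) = 3*u^2 - 12*u = 3*u*(u - 4)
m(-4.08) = -165.80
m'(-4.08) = 98.90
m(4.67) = -27.01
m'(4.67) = 9.39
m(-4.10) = -167.78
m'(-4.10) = 99.63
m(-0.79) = -2.24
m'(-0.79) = 11.35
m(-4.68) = -231.92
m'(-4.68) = 121.87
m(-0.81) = -2.47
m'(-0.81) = 11.69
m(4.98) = -23.30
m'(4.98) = 14.64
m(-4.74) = -239.30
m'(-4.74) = 124.28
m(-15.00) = -4723.00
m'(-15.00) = 855.00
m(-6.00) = -430.00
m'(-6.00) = 180.00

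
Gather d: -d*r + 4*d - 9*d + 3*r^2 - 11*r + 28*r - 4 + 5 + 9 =d*(-r - 5) + 3*r^2 + 17*r + 10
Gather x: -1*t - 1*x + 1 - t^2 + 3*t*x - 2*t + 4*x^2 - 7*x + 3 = -t^2 - 3*t + 4*x^2 + x*(3*t - 8) + 4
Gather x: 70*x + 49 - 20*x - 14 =50*x + 35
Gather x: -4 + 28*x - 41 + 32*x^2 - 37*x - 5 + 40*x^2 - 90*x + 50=72*x^2 - 99*x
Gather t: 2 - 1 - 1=0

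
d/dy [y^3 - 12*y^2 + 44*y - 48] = 3*y^2 - 24*y + 44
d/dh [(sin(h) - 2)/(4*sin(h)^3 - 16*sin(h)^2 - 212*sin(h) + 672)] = (-sin(h)^3 + 5*sin(h)^2 - 8*sin(h) + 31)*cos(h)/(2*(sin(h)^3 - 4*sin(h)^2 - 53*sin(h) + 168)^2)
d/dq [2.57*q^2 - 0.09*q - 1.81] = 5.14*q - 0.09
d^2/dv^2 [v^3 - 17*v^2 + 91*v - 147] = 6*v - 34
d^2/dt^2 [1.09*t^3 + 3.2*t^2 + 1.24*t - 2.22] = 6.54*t + 6.4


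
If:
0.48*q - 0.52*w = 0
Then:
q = 1.08333333333333*w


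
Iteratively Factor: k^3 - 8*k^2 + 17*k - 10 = (k - 5)*(k^2 - 3*k + 2) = (k - 5)*(k - 1)*(k - 2)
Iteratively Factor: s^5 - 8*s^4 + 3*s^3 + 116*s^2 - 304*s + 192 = (s - 1)*(s^4 - 7*s^3 - 4*s^2 + 112*s - 192) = (s - 3)*(s - 1)*(s^3 - 4*s^2 - 16*s + 64) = (s - 4)*(s - 3)*(s - 1)*(s^2 - 16) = (s - 4)*(s - 3)*(s - 1)*(s + 4)*(s - 4)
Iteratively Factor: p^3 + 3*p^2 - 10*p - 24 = (p + 4)*(p^2 - p - 6) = (p - 3)*(p + 4)*(p + 2)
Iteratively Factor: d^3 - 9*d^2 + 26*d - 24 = (d - 2)*(d^2 - 7*d + 12) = (d - 4)*(d - 2)*(d - 3)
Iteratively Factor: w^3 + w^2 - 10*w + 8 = (w - 1)*(w^2 + 2*w - 8) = (w - 1)*(w + 4)*(w - 2)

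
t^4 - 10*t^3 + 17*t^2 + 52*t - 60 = (t - 6)*(t - 5)*(t - 1)*(t + 2)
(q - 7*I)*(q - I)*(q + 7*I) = q^3 - I*q^2 + 49*q - 49*I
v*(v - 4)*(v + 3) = v^3 - v^2 - 12*v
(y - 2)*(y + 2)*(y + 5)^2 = y^4 + 10*y^3 + 21*y^2 - 40*y - 100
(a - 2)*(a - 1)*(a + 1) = a^3 - 2*a^2 - a + 2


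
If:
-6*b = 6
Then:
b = -1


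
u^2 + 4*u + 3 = (u + 1)*(u + 3)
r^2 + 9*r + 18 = (r + 3)*(r + 6)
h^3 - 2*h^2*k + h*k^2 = h*(h - k)^2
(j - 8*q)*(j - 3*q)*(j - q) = j^3 - 12*j^2*q + 35*j*q^2 - 24*q^3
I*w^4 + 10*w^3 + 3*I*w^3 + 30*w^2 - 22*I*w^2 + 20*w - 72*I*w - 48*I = (w + 2)*(w - 6*I)*(w - 4*I)*(I*w + I)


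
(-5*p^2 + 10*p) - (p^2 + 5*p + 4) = -6*p^2 + 5*p - 4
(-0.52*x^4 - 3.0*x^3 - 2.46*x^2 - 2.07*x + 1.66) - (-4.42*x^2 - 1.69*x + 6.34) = -0.52*x^4 - 3.0*x^3 + 1.96*x^2 - 0.38*x - 4.68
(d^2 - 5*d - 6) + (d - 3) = d^2 - 4*d - 9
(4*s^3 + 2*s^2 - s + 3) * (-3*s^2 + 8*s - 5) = -12*s^5 + 26*s^4 - s^3 - 27*s^2 + 29*s - 15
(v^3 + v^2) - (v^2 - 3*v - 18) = v^3 + 3*v + 18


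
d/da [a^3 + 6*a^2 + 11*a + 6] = 3*a^2 + 12*a + 11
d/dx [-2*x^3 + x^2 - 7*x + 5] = -6*x^2 + 2*x - 7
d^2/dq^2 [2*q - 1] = 0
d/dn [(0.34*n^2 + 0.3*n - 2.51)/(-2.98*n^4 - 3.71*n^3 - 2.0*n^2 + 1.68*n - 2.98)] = (2.0264*n^5 + 3.9434*n^4 - 27.6932*n^3 - 26.7651*n^2 - 12.0664*n + 3.3228)/(8.8804*n^8 + 22.1116*n^7 + 25.6841*n^6 + 4.8272*n^5 + 9.2952*n^4 + 15.3916*n^3 + 14.7424*n^2 - 10.0128*n + 8.8804)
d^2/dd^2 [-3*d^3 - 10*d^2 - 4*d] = -18*d - 20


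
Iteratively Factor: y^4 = (y)*(y^3) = y^2*(y^2) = y^3*(y)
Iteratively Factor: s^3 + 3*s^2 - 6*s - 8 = (s + 1)*(s^2 + 2*s - 8) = (s + 1)*(s + 4)*(s - 2)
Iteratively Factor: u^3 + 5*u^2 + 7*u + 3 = (u + 1)*(u^2 + 4*u + 3) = (u + 1)*(u + 3)*(u + 1)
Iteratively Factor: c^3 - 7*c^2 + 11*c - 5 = (c - 1)*(c^2 - 6*c + 5) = (c - 5)*(c - 1)*(c - 1)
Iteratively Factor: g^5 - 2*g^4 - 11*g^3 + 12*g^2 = (g - 4)*(g^4 + 2*g^3 - 3*g^2) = (g - 4)*(g - 1)*(g^3 + 3*g^2) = g*(g - 4)*(g - 1)*(g^2 + 3*g) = g^2*(g - 4)*(g - 1)*(g + 3)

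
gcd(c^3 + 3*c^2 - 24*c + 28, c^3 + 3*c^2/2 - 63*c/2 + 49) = c^2 + 5*c - 14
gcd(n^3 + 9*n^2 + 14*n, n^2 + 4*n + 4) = n + 2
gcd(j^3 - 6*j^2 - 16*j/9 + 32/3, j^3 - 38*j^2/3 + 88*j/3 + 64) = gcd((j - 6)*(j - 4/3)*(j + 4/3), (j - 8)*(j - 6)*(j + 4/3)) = j^2 - 14*j/3 - 8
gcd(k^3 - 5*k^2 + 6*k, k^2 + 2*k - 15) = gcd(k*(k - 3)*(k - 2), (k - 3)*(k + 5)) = k - 3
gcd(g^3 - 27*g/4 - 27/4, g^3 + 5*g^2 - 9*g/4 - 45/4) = g + 3/2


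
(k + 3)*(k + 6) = k^2 + 9*k + 18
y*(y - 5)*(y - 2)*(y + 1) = y^4 - 6*y^3 + 3*y^2 + 10*y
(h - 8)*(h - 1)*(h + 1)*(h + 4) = h^4 - 4*h^3 - 33*h^2 + 4*h + 32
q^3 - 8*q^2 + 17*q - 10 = (q - 5)*(q - 2)*(q - 1)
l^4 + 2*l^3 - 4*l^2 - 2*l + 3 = (l - 1)^2*(l + 1)*(l + 3)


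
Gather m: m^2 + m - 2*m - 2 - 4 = m^2 - m - 6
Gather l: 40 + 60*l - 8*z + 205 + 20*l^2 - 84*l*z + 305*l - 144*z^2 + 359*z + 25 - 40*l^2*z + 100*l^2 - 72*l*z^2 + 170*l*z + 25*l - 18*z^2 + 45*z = l^2*(120 - 40*z) + l*(-72*z^2 + 86*z + 390) - 162*z^2 + 396*z + 270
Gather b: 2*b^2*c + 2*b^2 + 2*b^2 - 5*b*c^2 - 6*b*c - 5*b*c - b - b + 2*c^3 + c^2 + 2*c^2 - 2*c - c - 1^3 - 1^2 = b^2*(2*c + 4) + b*(-5*c^2 - 11*c - 2) + 2*c^3 + 3*c^2 - 3*c - 2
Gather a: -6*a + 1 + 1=2 - 6*a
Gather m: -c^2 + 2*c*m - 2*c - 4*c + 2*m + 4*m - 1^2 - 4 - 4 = -c^2 - 6*c + m*(2*c + 6) - 9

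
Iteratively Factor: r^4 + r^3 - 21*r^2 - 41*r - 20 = (r + 1)*(r^3 - 21*r - 20) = (r + 1)^2*(r^2 - r - 20) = (r - 5)*(r + 1)^2*(r + 4)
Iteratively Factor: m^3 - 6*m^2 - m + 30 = (m - 3)*(m^2 - 3*m - 10) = (m - 3)*(m + 2)*(m - 5)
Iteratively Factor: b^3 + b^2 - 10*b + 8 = (b - 1)*(b^2 + 2*b - 8) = (b - 2)*(b - 1)*(b + 4)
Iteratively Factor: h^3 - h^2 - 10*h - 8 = (h + 1)*(h^2 - 2*h - 8) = (h + 1)*(h + 2)*(h - 4)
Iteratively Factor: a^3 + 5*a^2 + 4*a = (a)*(a^2 + 5*a + 4) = a*(a + 4)*(a + 1)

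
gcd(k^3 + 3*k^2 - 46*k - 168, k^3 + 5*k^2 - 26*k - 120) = k^2 + 10*k + 24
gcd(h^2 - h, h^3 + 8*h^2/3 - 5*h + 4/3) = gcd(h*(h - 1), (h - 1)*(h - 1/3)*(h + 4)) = h - 1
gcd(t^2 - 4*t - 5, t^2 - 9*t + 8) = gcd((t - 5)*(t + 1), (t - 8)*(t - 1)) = 1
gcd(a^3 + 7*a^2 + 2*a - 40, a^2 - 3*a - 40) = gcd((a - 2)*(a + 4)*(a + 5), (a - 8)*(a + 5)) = a + 5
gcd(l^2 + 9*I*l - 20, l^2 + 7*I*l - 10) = l + 5*I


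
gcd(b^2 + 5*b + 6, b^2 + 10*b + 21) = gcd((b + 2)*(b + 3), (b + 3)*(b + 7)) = b + 3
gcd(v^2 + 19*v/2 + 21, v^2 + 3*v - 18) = v + 6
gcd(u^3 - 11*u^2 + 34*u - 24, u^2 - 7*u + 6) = u^2 - 7*u + 6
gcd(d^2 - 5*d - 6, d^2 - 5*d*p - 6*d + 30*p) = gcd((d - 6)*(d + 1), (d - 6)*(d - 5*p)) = d - 6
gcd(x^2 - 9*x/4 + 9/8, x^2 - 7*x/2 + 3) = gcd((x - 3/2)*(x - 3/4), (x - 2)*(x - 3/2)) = x - 3/2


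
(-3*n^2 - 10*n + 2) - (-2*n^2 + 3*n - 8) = -n^2 - 13*n + 10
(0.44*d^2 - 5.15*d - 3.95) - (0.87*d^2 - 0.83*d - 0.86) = -0.43*d^2 - 4.32*d - 3.09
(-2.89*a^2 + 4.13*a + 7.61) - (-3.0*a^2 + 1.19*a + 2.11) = 0.11*a^2 + 2.94*a + 5.5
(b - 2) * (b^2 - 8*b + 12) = b^3 - 10*b^2 + 28*b - 24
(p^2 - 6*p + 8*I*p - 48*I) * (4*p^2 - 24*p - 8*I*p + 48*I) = 4*p^4 - 48*p^3 + 24*I*p^3 + 208*p^2 - 288*I*p^2 - 768*p + 864*I*p + 2304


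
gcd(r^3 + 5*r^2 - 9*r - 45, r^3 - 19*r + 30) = r^2 + 2*r - 15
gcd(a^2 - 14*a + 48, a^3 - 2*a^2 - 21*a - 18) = a - 6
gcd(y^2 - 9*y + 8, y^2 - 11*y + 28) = 1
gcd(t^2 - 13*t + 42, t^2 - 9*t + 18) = t - 6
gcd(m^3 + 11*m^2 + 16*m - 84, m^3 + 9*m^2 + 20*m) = 1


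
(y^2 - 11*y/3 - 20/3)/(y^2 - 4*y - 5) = (y + 4/3)/(y + 1)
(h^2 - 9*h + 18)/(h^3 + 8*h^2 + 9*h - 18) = (h^2 - 9*h + 18)/(h^3 + 8*h^2 + 9*h - 18)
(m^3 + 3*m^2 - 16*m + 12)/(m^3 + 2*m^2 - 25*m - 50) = (m^3 + 3*m^2 - 16*m + 12)/(m^3 + 2*m^2 - 25*m - 50)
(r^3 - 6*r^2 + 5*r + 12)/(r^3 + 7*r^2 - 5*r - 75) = (r^2 - 3*r - 4)/(r^2 + 10*r + 25)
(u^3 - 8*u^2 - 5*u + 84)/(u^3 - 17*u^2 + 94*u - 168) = (u + 3)/(u - 6)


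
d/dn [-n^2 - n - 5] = -2*n - 1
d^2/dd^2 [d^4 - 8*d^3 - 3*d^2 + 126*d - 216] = 12*d^2 - 48*d - 6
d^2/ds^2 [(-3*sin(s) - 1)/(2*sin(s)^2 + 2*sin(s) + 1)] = (12*sin(s)^5 + 4*sin(s)^4 - 48*sin(s)^3 - 34*sin(s)^2 + 13*sin(s) + 8)/(2*sin(s) - cos(2*s) + 2)^3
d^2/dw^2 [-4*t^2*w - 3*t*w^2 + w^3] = -6*t + 6*w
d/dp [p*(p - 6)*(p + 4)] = 3*p^2 - 4*p - 24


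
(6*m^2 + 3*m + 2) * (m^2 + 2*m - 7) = 6*m^4 + 15*m^3 - 34*m^2 - 17*m - 14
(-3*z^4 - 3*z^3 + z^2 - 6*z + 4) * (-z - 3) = 3*z^5 + 12*z^4 + 8*z^3 + 3*z^2 + 14*z - 12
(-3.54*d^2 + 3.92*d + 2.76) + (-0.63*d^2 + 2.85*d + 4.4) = -4.17*d^2 + 6.77*d + 7.16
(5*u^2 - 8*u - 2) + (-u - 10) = 5*u^2 - 9*u - 12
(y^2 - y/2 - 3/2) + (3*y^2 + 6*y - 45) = 4*y^2 + 11*y/2 - 93/2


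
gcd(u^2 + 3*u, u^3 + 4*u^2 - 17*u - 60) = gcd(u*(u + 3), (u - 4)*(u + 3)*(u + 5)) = u + 3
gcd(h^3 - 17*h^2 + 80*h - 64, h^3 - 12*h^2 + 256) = h^2 - 16*h + 64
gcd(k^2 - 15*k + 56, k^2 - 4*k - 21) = k - 7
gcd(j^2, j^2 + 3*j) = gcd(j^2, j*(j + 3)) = j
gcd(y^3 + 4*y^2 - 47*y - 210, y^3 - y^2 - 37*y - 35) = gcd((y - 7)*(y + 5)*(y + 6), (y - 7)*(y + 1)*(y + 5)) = y^2 - 2*y - 35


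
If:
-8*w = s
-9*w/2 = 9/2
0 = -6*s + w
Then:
No Solution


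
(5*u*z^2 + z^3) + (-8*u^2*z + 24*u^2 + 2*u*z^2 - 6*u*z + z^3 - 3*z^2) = -8*u^2*z + 24*u^2 + 7*u*z^2 - 6*u*z + 2*z^3 - 3*z^2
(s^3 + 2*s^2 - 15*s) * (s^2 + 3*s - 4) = s^5 + 5*s^4 - 13*s^3 - 53*s^2 + 60*s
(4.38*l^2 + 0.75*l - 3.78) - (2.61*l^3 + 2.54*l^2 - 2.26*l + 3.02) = -2.61*l^3 + 1.84*l^2 + 3.01*l - 6.8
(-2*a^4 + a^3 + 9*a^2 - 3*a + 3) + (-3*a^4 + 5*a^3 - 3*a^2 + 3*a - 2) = -5*a^4 + 6*a^3 + 6*a^2 + 1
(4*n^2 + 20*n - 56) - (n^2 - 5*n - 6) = 3*n^2 + 25*n - 50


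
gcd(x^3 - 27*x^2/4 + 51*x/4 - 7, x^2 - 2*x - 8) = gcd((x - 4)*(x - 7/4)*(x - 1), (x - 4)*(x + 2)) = x - 4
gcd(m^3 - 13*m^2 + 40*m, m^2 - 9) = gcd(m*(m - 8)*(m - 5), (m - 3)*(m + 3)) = 1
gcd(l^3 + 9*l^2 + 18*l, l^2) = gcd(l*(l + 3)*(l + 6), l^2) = l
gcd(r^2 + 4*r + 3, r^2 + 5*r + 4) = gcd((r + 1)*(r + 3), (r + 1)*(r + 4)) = r + 1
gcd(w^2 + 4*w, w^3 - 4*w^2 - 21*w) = w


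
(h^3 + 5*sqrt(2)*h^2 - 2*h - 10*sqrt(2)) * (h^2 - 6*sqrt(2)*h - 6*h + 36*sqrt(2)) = h^5 - 6*h^4 - sqrt(2)*h^4 - 62*h^3 + 6*sqrt(2)*h^3 + 2*sqrt(2)*h^2 + 372*h^2 - 12*sqrt(2)*h + 120*h - 720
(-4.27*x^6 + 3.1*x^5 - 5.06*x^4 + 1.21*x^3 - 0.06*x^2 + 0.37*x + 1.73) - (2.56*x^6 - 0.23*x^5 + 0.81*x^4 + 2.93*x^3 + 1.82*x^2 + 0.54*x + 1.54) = -6.83*x^6 + 3.33*x^5 - 5.87*x^4 - 1.72*x^3 - 1.88*x^2 - 0.17*x + 0.19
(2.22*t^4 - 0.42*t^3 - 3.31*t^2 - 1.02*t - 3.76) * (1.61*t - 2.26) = 3.5742*t^5 - 5.6934*t^4 - 4.3799*t^3 + 5.8384*t^2 - 3.7484*t + 8.4976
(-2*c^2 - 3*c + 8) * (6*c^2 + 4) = -12*c^4 - 18*c^3 + 40*c^2 - 12*c + 32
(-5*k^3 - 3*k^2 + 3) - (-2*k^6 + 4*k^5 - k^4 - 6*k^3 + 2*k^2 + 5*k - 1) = 2*k^6 - 4*k^5 + k^4 + k^3 - 5*k^2 - 5*k + 4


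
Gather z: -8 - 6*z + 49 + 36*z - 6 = 30*z + 35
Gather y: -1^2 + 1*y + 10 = y + 9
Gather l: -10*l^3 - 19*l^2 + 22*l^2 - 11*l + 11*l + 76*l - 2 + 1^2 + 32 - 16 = -10*l^3 + 3*l^2 + 76*l + 15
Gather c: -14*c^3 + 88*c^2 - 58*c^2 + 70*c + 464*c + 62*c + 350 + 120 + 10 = -14*c^3 + 30*c^2 + 596*c + 480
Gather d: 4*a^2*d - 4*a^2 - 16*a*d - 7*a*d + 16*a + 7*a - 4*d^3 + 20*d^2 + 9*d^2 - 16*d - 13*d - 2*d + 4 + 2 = -4*a^2 + 23*a - 4*d^3 + 29*d^2 + d*(4*a^2 - 23*a - 31) + 6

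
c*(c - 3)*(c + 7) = c^3 + 4*c^2 - 21*c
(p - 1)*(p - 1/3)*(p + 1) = p^3 - p^2/3 - p + 1/3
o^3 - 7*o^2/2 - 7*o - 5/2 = (o - 5)*(o + 1/2)*(o + 1)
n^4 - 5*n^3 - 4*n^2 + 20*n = n*(n - 5)*(n - 2)*(n + 2)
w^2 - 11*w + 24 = (w - 8)*(w - 3)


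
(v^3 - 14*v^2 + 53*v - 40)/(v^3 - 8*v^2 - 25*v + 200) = (v - 1)/(v + 5)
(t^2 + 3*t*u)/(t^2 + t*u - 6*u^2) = t/(t - 2*u)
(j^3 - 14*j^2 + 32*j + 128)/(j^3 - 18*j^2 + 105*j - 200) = (j^2 - 6*j - 16)/(j^2 - 10*j + 25)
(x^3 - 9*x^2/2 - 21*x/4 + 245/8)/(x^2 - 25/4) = (4*x^2 - 28*x + 49)/(2*(2*x - 5))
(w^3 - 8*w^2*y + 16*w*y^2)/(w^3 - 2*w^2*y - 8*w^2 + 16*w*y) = (w^2 - 8*w*y + 16*y^2)/(w^2 - 2*w*y - 8*w + 16*y)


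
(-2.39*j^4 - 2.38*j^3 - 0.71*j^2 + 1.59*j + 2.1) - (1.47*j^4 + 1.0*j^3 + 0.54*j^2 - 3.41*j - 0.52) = -3.86*j^4 - 3.38*j^3 - 1.25*j^2 + 5.0*j + 2.62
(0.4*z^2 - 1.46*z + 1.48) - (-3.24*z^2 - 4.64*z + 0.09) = 3.64*z^2 + 3.18*z + 1.39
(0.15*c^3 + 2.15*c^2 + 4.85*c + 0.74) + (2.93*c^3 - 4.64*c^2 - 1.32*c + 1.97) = 3.08*c^3 - 2.49*c^2 + 3.53*c + 2.71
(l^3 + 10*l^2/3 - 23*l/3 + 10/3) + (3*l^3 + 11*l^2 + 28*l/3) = 4*l^3 + 43*l^2/3 + 5*l/3 + 10/3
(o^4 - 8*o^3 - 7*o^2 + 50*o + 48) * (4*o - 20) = 4*o^5 - 52*o^4 + 132*o^3 + 340*o^2 - 808*o - 960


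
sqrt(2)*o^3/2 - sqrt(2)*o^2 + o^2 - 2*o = o*(o - 2)*(sqrt(2)*o/2 + 1)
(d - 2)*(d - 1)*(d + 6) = d^3 + 3*d^2 - 16*d + 12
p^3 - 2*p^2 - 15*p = p*(p - 5)*(p + 3)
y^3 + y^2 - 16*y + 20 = (y - 2)^2*(y + 5)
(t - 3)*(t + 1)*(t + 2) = t^3 - 7*t - 6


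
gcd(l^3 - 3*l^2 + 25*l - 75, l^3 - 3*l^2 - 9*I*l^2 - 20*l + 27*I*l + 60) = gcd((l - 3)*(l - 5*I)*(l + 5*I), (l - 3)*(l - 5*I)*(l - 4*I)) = l^2 + l*(-3 - 5*I) + 15*I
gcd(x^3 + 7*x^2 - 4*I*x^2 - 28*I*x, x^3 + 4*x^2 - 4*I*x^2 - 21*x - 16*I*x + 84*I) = x^2 + x*(7 - 4*I) - 28*I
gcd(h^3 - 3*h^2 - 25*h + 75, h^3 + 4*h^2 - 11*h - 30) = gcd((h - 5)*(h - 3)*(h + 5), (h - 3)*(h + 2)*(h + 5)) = h^2 + 2*h - 15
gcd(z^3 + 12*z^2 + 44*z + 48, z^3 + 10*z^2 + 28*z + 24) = z^2 + 8*z + 12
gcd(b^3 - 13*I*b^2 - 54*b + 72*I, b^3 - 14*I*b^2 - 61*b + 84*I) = b^2 - 7*I*b - 12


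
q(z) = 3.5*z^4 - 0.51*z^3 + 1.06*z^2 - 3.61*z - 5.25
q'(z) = 14.0*z^3 - 1.53*z^2 + 2.12*z - 3.61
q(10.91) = 49006.16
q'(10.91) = 18017.76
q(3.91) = 784.40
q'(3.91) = 818.16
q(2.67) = 160.83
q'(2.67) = 257.62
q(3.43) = 458.70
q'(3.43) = 550.61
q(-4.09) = 1041.54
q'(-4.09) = -995.73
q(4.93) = 2009.15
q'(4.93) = 1647.18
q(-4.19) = 1144.76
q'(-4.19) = -1069.19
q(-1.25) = 10.46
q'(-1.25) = -35.99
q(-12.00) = 73647.99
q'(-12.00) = -24441.37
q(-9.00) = 23448.39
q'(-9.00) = -10352.62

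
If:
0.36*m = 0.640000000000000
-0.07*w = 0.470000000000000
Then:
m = 1.78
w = -6.71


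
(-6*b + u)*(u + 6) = -6*b*u - 36*b + u^2 + 6*u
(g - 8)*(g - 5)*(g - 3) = g^3 - 16*g^2 + 79*g - 120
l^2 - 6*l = l*(l - 6)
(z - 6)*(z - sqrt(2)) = z^2 - 6*z - sqrt(2)*z + 6*sqrt(2)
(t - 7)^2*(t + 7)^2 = t^4 - 98*t^2 + 2401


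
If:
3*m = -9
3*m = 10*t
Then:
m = -3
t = -9/10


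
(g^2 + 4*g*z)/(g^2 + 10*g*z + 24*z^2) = g/(g + 6*z)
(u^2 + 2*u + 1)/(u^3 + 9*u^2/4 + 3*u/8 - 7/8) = 8*(u + 1)/(8*u^2 + 10*u - 7)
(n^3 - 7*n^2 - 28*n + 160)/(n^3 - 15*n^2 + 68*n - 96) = (n + 5)/(n - 3)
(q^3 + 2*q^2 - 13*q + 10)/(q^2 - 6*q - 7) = (-q^3 - 2*q^2 + 13*q - 10)/(-q^2 + 6*q + 7)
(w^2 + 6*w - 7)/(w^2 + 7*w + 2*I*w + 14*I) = (w - 1)/(w + 2*I)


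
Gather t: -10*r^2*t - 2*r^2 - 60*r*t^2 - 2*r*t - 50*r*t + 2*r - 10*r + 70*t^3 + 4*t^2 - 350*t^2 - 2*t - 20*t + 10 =-2*r^2 - 8*r + 70*t^3 + t^2*(-60*r - 346) + t*(-10*r^2 - 52*r - 22) + 10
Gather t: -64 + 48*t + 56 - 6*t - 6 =42*t - 14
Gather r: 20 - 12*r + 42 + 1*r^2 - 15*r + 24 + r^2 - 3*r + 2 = 2*r^2 - 30*r + 88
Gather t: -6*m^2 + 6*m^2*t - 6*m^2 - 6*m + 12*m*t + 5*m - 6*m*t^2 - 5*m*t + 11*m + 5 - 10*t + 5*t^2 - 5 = -12*m^2 + 10*m + t^2*(5 - 6*m) + t*(6*m^2 + 7*m - 10)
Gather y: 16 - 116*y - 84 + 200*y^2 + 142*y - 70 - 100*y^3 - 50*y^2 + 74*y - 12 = -100*y^3 + 150*y^2 + 100*y - 150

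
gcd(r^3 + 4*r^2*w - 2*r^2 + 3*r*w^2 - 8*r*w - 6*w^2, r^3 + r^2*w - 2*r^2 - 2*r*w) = r^2 + r*w - 2*r - 2*w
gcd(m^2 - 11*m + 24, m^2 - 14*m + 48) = m - 8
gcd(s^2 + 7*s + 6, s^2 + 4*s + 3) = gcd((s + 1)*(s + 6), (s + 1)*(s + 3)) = s + 1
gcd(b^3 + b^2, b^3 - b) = b^2 + b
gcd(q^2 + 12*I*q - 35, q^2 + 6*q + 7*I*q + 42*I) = q + 7*I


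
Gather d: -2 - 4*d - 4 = -4*d - 6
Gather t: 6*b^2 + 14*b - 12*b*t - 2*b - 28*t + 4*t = 6*b^2 + 12*b + t*(-12*b - 24)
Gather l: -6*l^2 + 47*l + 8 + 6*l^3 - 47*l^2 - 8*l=6*l^3 - 53*l^2 + 39*l + 8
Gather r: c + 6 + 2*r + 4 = c + 2*r + 10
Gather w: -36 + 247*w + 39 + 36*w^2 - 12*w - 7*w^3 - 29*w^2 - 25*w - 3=-7*w^3 + 7*w^2 + 210*w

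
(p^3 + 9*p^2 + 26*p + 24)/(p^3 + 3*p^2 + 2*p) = (p^2 + 7*p + 12)/(p*(p + 1))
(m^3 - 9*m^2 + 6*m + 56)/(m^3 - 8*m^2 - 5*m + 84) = (m + 2)/(m + 3)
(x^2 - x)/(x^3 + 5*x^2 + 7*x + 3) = x*(x - 1)/(x^3 + 5*x^2 + 7*x + 3)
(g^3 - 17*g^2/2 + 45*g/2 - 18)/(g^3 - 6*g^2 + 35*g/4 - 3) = 2*(g - 3)/(2*g - 1)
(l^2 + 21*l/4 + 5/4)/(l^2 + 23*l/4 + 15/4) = (4*l + 1)/(4*l + 3)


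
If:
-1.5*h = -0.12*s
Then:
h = 0.08*s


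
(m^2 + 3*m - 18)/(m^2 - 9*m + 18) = (m + 6)/(m - 6)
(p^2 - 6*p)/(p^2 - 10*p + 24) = p/(p - 4)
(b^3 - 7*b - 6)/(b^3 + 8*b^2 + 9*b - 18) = (b^3 - 7*b - 6)/(b^3 + 8*b^2 + 9*b - 18)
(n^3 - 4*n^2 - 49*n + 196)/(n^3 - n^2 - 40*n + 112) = (n - 7)/(n - 4)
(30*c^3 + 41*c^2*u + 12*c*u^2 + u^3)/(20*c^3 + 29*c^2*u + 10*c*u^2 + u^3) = (6*c + u)/(4*c + u)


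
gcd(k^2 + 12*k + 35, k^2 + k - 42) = k + 7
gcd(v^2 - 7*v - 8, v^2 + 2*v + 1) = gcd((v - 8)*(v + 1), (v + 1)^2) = v + 1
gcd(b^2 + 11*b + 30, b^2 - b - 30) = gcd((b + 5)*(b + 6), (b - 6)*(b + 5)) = b + 5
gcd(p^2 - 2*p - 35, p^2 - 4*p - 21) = p - 7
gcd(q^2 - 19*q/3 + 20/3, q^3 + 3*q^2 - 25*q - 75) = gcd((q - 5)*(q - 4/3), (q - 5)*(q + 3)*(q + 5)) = q - 5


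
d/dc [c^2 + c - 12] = 2*c + 1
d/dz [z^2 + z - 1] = 2*z + 1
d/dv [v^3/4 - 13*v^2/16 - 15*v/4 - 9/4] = 3*v^2/4 - 13*v/8 - 15/4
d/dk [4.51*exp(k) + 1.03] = 4.51*exp(k)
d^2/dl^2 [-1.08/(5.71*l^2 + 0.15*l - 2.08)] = (70.424856*l^2 + 1.85004*l - 1.08*(11.42*l + 0.15)*(22.84*l + 0.3) - 25.653888)/(5.71*l^2 + 0.15*l - 2.08)^3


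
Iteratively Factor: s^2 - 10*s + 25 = (s - 5)*(s - 5)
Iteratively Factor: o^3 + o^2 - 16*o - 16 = (o + 1)*(o^2 - 16) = (o + 1)*(o + 4)*(o - 4)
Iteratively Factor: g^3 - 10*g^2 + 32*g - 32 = (g - 4)*(g^2 - 6*g + 8) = (g - 4)*(g - 2)*(g - 4)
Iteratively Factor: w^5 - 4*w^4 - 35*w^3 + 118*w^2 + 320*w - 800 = (w + 4)*(w^4 - 8*w^3 - 3*w^2 + 130*w - 200) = (w - 2)*(w + 4)*(w^3 - 6*w^2 - 15*w + 100) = (w - 2)*(w + 4)^2*(w^2 - 10*w + 25) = (w - 5)*(w - 2)*(w + 4)^2*(w - 5)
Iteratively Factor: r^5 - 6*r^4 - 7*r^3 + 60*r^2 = (r)*(r^4 - 6*r^3 - 7*r^2 + 60*r) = r*(r - 5)*(r^3 - r^2 - 12*r) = r^2*(r - 5)*(r^2 - r - 12) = r^2*(r - 5)*(r + 3)*(r - 4)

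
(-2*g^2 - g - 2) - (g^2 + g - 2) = -3*g^2 - 2*g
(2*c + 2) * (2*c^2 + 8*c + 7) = 4*c^3 + 20*c^2 + 30*c + 14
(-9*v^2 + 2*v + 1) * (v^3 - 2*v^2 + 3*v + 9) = -9*v^5 + 20*v^4 - 30*v^3 - 77*v^2 + 21*v + 9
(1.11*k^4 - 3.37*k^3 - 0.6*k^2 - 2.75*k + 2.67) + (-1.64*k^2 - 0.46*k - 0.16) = 1.11*k^4 - 3.37*k^3 - 2.24*k^2 - 3.21*k + 2.51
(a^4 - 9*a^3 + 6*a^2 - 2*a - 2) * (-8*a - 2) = -8*a^5 + 70*a^4 - 30*a^3 + 4*a^2 + 20*a + 4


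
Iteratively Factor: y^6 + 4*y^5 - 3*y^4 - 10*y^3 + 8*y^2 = (y)*(y^5 + 4*y^4 - 3*y^3 - 10*y^2 + 8*y) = y*(y + 2)*(y^4 + 2*y^3 - 7*y^2 + 4*y) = y*(y + 2)*(y + 4)*(y^3 - 2*y^2 + y) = y^2*(y + 2)*(y + 4)*(y^2 - 2*y + 1) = y^2*(y - 1)*(y + 2)*(y + 4)*(y - 1)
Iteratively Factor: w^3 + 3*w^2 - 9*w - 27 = (w + 3)*(w^2 - 9) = (w - 3)*(w + 3)*(w + 3)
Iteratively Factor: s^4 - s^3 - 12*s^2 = (s + 3)*(s^3 - 4*s^2) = (s - 4)*(s + 3)*(s^2) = s*(s - 4)*(s + 3)*(s)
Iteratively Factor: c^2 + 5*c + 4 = (c + 1)*(c + 4)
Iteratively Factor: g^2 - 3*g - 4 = (g - 4)*(g + 1)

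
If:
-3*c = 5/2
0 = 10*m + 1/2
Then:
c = -5/6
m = -1/20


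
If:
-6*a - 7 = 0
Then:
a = -7/6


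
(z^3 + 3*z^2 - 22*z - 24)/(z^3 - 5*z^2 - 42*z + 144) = (z^2 - 3*z - 4)/(z^2 - 11*z + 24)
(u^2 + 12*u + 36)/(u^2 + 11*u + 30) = (u + 6)/(u + 5)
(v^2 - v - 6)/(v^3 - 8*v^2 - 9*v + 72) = (v + 2)/(v^2 - 5*v - 24)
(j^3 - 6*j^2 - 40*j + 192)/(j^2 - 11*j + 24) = (j^2 + 2*j - 24)/(j - 3)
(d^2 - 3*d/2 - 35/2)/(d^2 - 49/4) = 2*(d - 5)/(2*d - 7)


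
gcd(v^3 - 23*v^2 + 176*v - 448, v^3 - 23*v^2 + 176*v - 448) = v^3 - 23*v^2 + 176*v - 448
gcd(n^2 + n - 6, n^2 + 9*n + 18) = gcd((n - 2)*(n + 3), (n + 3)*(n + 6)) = n + 3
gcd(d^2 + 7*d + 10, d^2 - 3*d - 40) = d + 5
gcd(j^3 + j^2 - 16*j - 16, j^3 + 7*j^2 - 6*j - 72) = j + 4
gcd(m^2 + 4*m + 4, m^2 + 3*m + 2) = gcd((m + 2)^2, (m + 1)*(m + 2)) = m + 2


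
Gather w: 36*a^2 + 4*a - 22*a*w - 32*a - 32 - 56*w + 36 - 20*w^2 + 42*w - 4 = 36*a^2 - 28*a - 20*w^2 + w*(-22*a - 14)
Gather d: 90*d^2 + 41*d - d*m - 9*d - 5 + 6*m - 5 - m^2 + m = 90*d^2 + d*(32 - m) - m^2 + 7*m - 10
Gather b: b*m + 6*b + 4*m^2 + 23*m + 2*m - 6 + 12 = b*(m + 6) + 4*m^2 + 25*m + 6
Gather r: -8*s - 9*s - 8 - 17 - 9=-17*s - 34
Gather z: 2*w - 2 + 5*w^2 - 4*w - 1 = 5*w^2 - 2*w - 3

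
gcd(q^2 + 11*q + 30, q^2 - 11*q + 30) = 1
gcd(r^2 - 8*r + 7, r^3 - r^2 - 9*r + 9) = r - 1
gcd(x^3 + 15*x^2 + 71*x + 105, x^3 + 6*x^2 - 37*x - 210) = x^2 + 12*x + 35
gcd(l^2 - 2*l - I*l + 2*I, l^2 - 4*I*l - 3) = l - I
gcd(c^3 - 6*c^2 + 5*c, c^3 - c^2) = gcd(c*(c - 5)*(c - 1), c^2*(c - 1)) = c^2 - c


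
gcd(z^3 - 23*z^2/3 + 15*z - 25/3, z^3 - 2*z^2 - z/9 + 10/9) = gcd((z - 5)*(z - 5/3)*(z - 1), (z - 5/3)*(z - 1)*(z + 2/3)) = z^2 - 8*z/3 + 5/3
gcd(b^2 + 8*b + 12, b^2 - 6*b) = 1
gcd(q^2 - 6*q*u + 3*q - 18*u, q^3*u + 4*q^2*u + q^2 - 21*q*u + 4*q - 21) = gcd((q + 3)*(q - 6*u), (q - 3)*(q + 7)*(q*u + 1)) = 1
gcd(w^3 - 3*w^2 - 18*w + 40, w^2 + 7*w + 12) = w + 4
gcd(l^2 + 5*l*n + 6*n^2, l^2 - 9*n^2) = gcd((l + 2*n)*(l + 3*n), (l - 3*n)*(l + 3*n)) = l + 3*n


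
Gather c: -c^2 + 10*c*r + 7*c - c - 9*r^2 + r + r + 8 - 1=-c^2 + c*(10*r + 6) - 9*r^2 + 2*r + 7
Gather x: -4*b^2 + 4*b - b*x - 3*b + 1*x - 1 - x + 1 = -4*b^2 - b*x + b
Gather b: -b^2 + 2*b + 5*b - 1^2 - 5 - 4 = -b^2 + 7*b - 10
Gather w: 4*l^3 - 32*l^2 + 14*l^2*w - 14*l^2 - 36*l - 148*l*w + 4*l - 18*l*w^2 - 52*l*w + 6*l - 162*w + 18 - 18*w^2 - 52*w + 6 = 4*l^3 - 46*l^2 - 26*l + w^2*(-18*l - 18) + w*(14*l^2 - 200*l - 214) + 24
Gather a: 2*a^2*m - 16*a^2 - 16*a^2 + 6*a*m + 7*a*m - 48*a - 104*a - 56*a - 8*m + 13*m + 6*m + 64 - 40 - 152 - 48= a^2*(2*m - 32) + a*(13*m - 208) + 11*m - 176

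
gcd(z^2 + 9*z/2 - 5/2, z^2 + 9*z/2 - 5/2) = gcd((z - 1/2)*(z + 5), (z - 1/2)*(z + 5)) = z^2 + 9*z/2 - 5/2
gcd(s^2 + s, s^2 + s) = s^2 + s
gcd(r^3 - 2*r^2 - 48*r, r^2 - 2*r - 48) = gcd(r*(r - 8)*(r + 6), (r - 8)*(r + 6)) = r^2 - 2*r - 48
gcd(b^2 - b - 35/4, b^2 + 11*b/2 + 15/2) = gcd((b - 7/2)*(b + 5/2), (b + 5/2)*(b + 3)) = b + 5/2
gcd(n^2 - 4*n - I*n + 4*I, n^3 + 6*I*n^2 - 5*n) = 1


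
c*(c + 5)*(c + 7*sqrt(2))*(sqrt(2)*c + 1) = sqrt(2)*c^4 + 5*sqrt(2)*c^3 + 15*c^3 + 7*sqrt(2)*c^2 + 75*c^2 + 35*sqrt(2)*c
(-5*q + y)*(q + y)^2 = -5*q^3 - 9*q^2*y - 3*q*y^2 + y^3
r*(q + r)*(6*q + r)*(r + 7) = 6*q^2*r^2 + 42*q^2*r + 7*q*r^3 + 49*q*r^2 + r^4 + 7*r^3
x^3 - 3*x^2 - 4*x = x*(x - 4)*(x + 1)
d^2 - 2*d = d*(d - 2)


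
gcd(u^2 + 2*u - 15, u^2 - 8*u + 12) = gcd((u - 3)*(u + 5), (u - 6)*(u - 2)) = 1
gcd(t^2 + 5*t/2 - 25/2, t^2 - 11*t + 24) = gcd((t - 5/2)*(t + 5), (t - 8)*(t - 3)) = 1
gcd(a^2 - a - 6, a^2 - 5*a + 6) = a - 3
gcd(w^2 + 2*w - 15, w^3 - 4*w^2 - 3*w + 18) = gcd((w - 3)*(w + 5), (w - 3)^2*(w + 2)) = w - 3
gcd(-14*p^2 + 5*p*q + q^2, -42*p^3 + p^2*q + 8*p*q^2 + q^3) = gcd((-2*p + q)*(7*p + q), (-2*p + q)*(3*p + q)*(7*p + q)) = 14*p^2 - 5*p*q - q^2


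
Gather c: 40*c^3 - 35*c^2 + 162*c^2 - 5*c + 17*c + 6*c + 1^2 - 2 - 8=40*c^3 + 127*c^2 + 18*c - 9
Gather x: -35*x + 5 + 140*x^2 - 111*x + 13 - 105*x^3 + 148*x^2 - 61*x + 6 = -105*x^3 + 288*x^2 - 207*x + 24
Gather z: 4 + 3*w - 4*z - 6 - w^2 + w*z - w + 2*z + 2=-w^2 + 2*w + z*(w - 2)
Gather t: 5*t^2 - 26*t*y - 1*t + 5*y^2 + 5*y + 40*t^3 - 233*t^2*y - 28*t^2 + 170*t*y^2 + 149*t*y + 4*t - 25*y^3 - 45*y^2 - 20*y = 40*t^3 + t^2*(-233*y - 23) + t*(170*y^2 + 123*y + 3) - 25*y^3 - 40*y^2 - 15*y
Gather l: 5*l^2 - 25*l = 5*l^2 - 25*l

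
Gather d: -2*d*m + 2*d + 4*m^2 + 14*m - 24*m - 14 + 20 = d*(2 - 2*m) + 4*m^2 - 10*m + 6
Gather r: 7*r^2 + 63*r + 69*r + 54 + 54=7*r^2 + 132*r + 108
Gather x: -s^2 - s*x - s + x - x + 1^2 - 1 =-s^2 - s*x - s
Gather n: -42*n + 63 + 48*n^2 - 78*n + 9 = 48*n^2 - 120*n + 72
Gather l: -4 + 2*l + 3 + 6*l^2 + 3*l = 6*l^2 + 5*l - 1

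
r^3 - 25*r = r*(r - 5)*(r + 5)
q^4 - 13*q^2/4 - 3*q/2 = q*(q - 2)*(q + 1/2)*(q + 3/2)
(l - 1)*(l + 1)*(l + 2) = l^3 + 2*l^2 - l - 2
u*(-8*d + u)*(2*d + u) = -16*d^2*u - 6*d*u^2 + u^3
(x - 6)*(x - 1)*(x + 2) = x^3 - 5*x^2 - 8*x + 12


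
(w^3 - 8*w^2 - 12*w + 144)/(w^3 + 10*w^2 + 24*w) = (w^2 - 12*w + 36)/(w*(w + 6))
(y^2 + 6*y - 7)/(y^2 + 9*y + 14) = (y - 1)/(y + 2)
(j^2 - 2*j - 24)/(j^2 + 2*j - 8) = (j - 6)/(j - 2)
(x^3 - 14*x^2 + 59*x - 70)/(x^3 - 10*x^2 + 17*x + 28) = (x^2 - 7*x + 10)/(x^2 - 3*x - 4)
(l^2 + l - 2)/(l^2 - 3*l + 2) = (l + 2)/(l - 2)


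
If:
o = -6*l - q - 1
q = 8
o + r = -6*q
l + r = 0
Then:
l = 39/7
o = -297/7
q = 8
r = -39/7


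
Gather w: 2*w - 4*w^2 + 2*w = -4*w^2 + 4*w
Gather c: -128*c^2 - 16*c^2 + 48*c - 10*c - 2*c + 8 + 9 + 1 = -144*c^2 + 36*c + 18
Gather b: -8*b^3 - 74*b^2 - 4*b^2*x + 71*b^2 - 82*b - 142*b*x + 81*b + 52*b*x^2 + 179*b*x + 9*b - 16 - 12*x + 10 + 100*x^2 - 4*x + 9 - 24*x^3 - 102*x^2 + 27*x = -8*b^3 + b^2*(-4*x - 3) + b*(52*x^2 + 37*x + 8) - 24*x^3 - 2*x^2 + 11*x + 3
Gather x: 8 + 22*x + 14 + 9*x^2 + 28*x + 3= 9*x^2 + 50*x + 25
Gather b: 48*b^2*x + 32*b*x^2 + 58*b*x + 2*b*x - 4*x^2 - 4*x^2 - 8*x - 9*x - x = 48*b^2*x + b*(32*x^2 + 60*x) - 8*x^2 - 18*x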